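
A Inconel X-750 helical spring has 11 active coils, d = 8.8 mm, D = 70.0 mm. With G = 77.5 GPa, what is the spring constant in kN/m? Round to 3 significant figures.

k = Gd⁴/(8D³N_a) = (77.5×10³ × 8.8⁴) / (8 × 70.0³ × 11)
  = 4.64764e+08 / 3.0184e+07 = 15.398 N/mm

15.4 kN/m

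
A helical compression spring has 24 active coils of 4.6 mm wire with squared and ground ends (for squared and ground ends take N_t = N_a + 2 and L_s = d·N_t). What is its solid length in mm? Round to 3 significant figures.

squared and ground ends: N_t = N_a + 2 = 24 + 2 = 26
L_s = d·N_t = 4.6 × 26 = 119.6 mm

120 mm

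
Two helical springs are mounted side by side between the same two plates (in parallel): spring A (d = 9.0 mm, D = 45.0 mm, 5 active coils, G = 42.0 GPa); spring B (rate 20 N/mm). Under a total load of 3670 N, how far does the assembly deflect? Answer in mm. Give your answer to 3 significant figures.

k_A = Gd⁴/(8D³N_a) = (42.0×10³)(9.0⁴)/(8·45.0³·5) = 75.6 N/mm
Parallel: k_eq = 75.6 + 20 = 95.6 N/mm
δ = F/k_eq = 3670/95.6 = 38.389 mm

38.4 mm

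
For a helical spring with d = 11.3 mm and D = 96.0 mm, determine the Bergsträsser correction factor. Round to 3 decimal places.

1.161

C = D/d = 96.0/11.3 = 8.4956
K_B = (4C+2)/(4C−3) = 35.982/30.982 = 1.1614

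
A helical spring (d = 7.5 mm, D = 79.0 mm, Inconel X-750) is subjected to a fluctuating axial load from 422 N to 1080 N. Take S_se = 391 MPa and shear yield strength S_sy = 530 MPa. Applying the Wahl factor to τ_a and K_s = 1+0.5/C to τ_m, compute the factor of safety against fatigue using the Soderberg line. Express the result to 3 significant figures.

C = D/d = 79.0/7.5 = 10.5333; K_W = (4C−1)/(4C−4)+0.615/C = 1.1371; K_s = 1+0.5/C = 1.0475
F_a = (F_max−F_min)/2 = 329 N; F_m = (F_max+F_min)/2 = 751 N
τ_a = K_W·8F_aD/(πd³) = 1.1371 × 156.88 = 178.39 MPa
τ_m = K_s·8F_mD/(πd³) = 1.0475 × 358.12 = 375.11 MPa
Soderberg: 1/n_f = τ_a/S_se + τ_m/S_sy = 178.39/391 + 375.11/530 = 0.45623 + 0.70776 = 1.164
n_f = 1/1.164 = 0.8591

0.859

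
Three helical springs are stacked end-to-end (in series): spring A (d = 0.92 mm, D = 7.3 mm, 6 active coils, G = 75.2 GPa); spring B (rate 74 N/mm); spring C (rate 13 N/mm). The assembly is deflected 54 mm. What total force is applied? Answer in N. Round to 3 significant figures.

k_A = Gd⁴/(8D³N_a) = (75.2×10³)(0.92⁴)/(8·7.3³·6) = 2.8851 N/mm
Series: 1/k_eq = 1/2.8851 + 1/74 + 1/13 = 0.43705; k_eq = 2.2881 N/mm
F = k_eq·δ = 2.2881·54 = 123.56 N

124 N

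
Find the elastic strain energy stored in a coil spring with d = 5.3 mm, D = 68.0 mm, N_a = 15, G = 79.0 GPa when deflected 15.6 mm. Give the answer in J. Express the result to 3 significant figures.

0.201 J

k = Gd⁴/(8D³N_a) = (79.0×10³)(5.3⁴)/(8·68.0³·15) = 1.652 N/mm
U = ½kδ² = 0.5 × 1.652 × 15.6² = 201.02 N·mm = 0.20102 J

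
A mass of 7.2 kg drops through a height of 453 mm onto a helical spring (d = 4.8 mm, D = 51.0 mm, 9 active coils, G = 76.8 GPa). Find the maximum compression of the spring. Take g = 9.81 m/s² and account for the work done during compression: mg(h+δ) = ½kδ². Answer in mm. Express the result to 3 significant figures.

k = Gd⁴/(8D³N_a) = (76.8×10³)(4.8⁴)/(8·51.0³·9) = 4.2686 N/mm
W = mg = 7.2 × 9.81 = 70.632 N
½kδ² − Wδ − Wh = 0 → δ = (W + √(W² + 2kWh))/k
δ = (70.632 + √(4988.9 + 273157))/4.2686 = (70.632 + 527.4)/4.2686 = 140.1 mm

140 mm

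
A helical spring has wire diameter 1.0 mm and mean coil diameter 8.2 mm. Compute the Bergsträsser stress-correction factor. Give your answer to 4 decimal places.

C = D/d = 8.2/1.0 = 8.2000
K_B = (4C+2)/(4C−3) = 34.800/29.800 = 1.1678

1.1678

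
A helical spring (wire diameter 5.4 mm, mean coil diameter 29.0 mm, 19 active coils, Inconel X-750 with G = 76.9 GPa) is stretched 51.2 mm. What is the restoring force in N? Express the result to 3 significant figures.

903 N

k = Gd⁴/(8D³N_a) = (76.9×10³)(5.4⁴)/(8·29.0³·19) = 17.639 N/mm
F = k·δ = 17.639 × 51.2 = 903.1 N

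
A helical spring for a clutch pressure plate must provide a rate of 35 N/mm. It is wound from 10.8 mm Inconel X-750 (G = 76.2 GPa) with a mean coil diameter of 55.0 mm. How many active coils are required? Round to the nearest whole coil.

22

N_a = Gd⁴/(8D³k) = (76.2×10³ × 10.8⁴)/(8 × 55.0³ × 35)
    = 1.03669e+09 / 4.6585e+07 = 22.25 → 22 coils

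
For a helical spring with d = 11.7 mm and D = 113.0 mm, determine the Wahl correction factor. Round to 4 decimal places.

1.1503

C = D/d = 113.0/11.7 = 9.6581
K_W = (4C−1)/(4C−4) + 0.615/C = 37.632/34.632 + 0.0637 = 1.1503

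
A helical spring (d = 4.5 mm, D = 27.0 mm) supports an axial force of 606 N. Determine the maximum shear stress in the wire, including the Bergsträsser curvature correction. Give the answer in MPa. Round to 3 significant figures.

566 MPa

Spring index C = D/d = 27.0/4.5 = 6.0000
K_B = (4C+2)/(4C−3) = 26.000/21.000 = 1.2381
τ₀ = 8FD/(πd³) = 8·606·27.0/(π·4.5³) = 130896/286.28 = 457.23 MPa
τ_max = K·τ₀ = 1.2381 × 457.23 = 566.1 MPa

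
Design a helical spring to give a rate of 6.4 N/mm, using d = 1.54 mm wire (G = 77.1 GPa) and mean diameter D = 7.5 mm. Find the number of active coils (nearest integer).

20

N_a = Gd⁴/(8D³k) = (77.1×10³ × 1.54⁴)/(8 × 7.5³ × 6.4)
    = 433648 / 21600 = 20.08 → 20 coils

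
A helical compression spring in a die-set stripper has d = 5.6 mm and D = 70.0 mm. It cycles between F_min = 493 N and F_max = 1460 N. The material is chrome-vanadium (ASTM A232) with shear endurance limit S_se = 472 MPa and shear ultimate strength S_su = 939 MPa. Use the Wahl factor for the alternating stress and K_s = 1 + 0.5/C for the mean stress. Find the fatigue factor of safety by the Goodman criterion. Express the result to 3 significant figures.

0.443

C = D/d = 70.0/5.6 = 12.5000; K_W = (4C−1)/(4C−4)+0.615/C = 1.1144; K_s = 1+0.5/C = 1.0400
F_a = (F_max−F_min)/2 = 483.5 N; F_m = (F_max+F_min)/2 = 976.5 N
τ_a = K_W·8F_aD/(πd³) = 1.1144 × 490.76 = 546.91 MPa
τ_m = K_s·8F_mD/(πd³) = 1.0400 × 991.17 = 1030.8 MPa
Goodman: 1/n_f = τ_a/S_se + τ_m/S_su = 546.91/472 + 1030.8/939 = 1.15871 + 1.09778 = 2.2565
n_f = 1/2.2565 = 0.4432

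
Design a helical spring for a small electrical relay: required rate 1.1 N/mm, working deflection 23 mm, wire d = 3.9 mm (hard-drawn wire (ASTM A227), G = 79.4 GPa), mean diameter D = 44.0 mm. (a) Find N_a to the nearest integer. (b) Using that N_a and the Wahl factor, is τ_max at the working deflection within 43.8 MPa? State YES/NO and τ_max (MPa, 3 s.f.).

N_a = Gd⁴/(8D³k) = (79.4×10³)(3.9⁴)/(8·44.0³·1.1) = 24.5 → N_a = 25
Actual rate k = Gd⁴/(8D³·25) = 1.0782 N/mm
Working load F = kδ = 1.0782·23 = 24.798 N
C = 44.0/3.9 = 11.2821; K_W = (4C−1)/(4C−4)+0.615/C = 1.1275
τ_max = K_W·8FD/(πd³) = 1.1275·46.84 = 52.81 MPa
τ_max > 43.8 MPa → exceeds allowable

(a) 25 coils; (b) NO, τ_max = 52.8 MPa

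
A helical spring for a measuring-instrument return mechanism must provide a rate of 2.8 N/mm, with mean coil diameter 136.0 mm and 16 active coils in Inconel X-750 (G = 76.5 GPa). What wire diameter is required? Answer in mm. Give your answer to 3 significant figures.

d = (8D³N_a·k / G)^(1/4) = (8·136.0³·16·2.8 / (76.5×10³))^0.25
  = (11785)^0.25 = 10.4191 mm

10.4 mm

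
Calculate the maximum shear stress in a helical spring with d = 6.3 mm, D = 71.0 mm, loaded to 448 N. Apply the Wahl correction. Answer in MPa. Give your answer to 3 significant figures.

365 MPa

Spring index C = D/d = 71.0/6.3 = 11.2698
K_W = (4C−1)/(4C−4) + 0.615/C = 44.079/41.079 + 0.0546 = 1.1276
τ₀ = 8FD/(πd³) = 8·448·71.0/(π·6.3³) = 254464/785.55 = 323.93 MPa
τ_max = K·τ₀ = 1.1276 × 323.93 = 365.27 MPa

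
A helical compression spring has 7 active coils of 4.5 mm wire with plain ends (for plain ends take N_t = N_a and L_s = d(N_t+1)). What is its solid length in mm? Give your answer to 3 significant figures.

plain ends: N_t = N_a = 7
L_s = d·(N_t+1) = 4.5 × 8 = 36 mm

36.0 mm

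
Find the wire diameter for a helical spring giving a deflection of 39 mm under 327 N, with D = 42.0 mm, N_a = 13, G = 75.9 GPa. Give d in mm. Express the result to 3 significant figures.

Required rate k = F/δ = 327/39 = 8.3846 N/mm
d = (8D³N_a·k / G)^(1/4) = (8·42.0³·13·8.3846 / (75.9×10³))^0.25
  = (851.18)^0.25 = 5.4014 mm

5.40 mm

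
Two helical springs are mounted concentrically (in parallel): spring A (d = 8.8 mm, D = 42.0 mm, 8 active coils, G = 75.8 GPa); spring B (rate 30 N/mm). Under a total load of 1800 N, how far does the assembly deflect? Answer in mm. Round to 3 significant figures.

14.3 mm

k_A = Gd⁴/(8D³N_a) = (75.8×10³)(8.8⁴)/(8·42.0³·8) = 95.868 N/mm
Parallel: k_eq = 95.868 + 30 = 125.87 N/mm
δ = F/k_eq = 1800/125.87 = 14.301 mm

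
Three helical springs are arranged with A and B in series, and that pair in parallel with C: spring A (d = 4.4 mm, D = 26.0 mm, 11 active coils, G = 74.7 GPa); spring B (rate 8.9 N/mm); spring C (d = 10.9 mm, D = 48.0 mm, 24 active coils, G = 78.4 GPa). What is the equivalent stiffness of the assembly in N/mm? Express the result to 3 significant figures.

k_A = Gd⁴/(8D³N_a) = (74.7×10³)(4.4⁴)/(8·26.0³·11) = 18.102 N/mm
k_C = Gd⁴/(8D³N_a) = (78.4×10³)(10.9⁴)/(8·48.0³·24) = 52.119 N/mm
Springs A,B series: k_AB = 1/(1/18.102+1/8.9) = 5.9665 N/mm; parallel with C: k_eq = 5.9665+52.119 = 58.086 N/mm

58.1 N/mm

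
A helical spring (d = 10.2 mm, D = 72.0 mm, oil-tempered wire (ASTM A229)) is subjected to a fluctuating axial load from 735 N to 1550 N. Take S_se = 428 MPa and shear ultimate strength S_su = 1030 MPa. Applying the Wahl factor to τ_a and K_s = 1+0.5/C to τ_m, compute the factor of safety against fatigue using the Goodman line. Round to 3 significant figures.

2.47

C = D/d = 72.0/10.2 = 7.0588; K_W = (4C−1)/(4C−4)+0.615/C = 1.2109; K_s = 1+0.5/C = 1.0708
F_a = (F_max−F_min)/2 = 407.5 N; F_m = (F_max+F_min)/2 = 1142.5 N
τ_a = K_W·8F_aD/(πd³) = 1.2109 × 70.404 = 85.253 MPa
τ_m = K_s·8F_mD/(πd³) = 1.0708 × 197.39 = 211.37 MPa
Goodman: 1/n_f = τ_a/S_se + τ_m/S_su = 85.253/428 + 211.37/1030 = 0.19919 + 0.20522 = 0.40441
n_f = 1/0.40441 = 2.473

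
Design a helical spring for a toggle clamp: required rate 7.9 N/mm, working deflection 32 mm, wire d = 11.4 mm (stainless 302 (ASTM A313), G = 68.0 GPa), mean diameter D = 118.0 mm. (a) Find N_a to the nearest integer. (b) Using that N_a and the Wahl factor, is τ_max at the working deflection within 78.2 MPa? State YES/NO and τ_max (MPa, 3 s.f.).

(a) 11 coils; (b) YES, τ_max = 58.8 MPa

N_a = Gd⁴/(8D³k) = (68.0×10³)(11.4⁴)/(8·118.0³·7.9) = 11.06 → N_a = 11
Actual rate k = Gd⁴/(8D³·11) = 7.9433 N/mm
Working load F = kδ = 7.9433·32 = 254.18 N
C = 118.0/11.4 = 10.3509; K_W = (4C−1)/(4C−4)+0.615/C = 1.1396
τ_max = K_W·8FD/(πd³) = 1.1396·51.553 = 58.751 MPa
τ_max ≤ 78.2 MPa → acceptable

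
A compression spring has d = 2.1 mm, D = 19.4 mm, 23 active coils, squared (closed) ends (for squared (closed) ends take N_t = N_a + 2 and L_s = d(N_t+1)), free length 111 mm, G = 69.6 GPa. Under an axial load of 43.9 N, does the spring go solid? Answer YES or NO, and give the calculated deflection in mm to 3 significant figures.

NO, δ = 43.6 mm

k = Gd⁴/(8D³N_a) = (69.6×10³)(2.1⁴)/(8·19.4³·23) = 1.0075 N/mm
N_t = 25; L_s = 2.1·26 = 54.6 mm; δ_solid = L₀ − L_s = 111 − 54.6 = 56.4 mm
δ = F/k = 43.9/1.0075 = 43.571 mm
δ < δ_solid → spring does not go solid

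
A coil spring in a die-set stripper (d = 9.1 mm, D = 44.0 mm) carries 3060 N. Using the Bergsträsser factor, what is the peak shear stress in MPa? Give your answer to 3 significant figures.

594 MPa

Spring index C = D/d = 44.0/9.1 = 4.8352
K_B = (4C+2)/(4C−3) = 21.341/16.341 = 1.3060
τ₀ = 8FD/(πd³) = 8·3060·44.0/(π·9.1³) = 1.07712e+06/2367.4 = 454.98 MPa
τ_max = K·τ₀ = 1.3060 × 454.98 = 594.19 MPa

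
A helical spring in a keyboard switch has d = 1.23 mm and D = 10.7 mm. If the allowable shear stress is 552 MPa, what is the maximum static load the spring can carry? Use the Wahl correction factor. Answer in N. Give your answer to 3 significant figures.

C = D/d = 10.7/1.23 = 8.6992
K_W = (4C−1)/(4C−4) + 0.615/C = 33.797/30.797 + 0.0707 = 1.1681
τ_max = K·8FD/(πd³) → F_max = τ_allow·πd³/(8DK)
F_max = 552·π·1.23³/(8·10.7·1.1681) = 3227/99.99 = 32.274 N

32.3 N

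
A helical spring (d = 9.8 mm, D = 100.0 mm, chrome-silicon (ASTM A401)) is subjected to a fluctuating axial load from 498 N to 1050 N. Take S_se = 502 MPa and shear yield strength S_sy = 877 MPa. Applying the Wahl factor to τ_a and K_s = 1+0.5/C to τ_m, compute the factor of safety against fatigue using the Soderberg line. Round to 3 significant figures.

C = D/d = 100.0/9.8 = 10.2041; K_W = (4C−1)/(4C−4)+0.615/C = 1.1418; K_s = 1+0.5/C = 1.0490
F_a = (F_max−F_min)/2 = 276 N; F_m = (F_max+F_min)/2 = 774 N
τ_a = K_W·8F_aD/(πd³) = 1.1418 × 74.674 = 85.26 MPa
τ_m = K_s·8F_mD/(πd³) = 1.0490 × 209.41 = 219.67 MPa
Soderberg: 1/n_f = τ_a/S_se + τ_m/S_sy = 85.26/502 + 219.67/877 = 0.16984 + 0.25048 = 0.42032
n_f = 1/0.42032 = 2.379

2.38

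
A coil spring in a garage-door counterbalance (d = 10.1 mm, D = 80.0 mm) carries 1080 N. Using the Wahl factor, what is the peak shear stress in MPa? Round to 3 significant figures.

253 MPa

Spring index C = D/d = 80.0/10.1 = 7.9208
K_W = (4C−1)/(4C−4) + 0.615/C = 30.683/27.683 + 0.0776 = 1.1860
τ₀ = 8FD/(πd³) = 8·1080·80.0/(π·10.1³) = 691200/3236.8 = 213.55 MPa
τ_max = K·τ₀ = 1.1860 × 213.55 = 253.27 MPa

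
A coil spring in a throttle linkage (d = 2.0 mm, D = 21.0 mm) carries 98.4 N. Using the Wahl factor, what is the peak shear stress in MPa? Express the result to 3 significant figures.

Spring index C = D/d = 21.0/2.0 = 10.5000
K_W = (4C−1)/(4C−4) + 0.615/C = 41.000/38.000 + 0.0586 = 1.1375
τ₀ = 8FD/(πd³) = 8·98.4·21.0/(π·2.0³) = 16531.2/25.133 = 657.76 MPa
τ_max = K·τ₀ = 1.1375 × 657.76 = 748.21 MPa

748 MPa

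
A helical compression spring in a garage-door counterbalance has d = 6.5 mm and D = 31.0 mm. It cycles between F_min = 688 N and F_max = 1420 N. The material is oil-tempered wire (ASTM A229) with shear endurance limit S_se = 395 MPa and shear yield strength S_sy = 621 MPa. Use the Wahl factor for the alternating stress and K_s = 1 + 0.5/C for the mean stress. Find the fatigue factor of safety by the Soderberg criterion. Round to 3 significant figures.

C = D/d = 31.0/6.5 = 4.7692; K_W = (4C−1)/(4C−4)+0.615/C = 1.3279; K_s = 1+0.5/C = 1.1048
F_a = (F_max−F_min)/2 = 366 N; F_m = (F_max+F_min)/2 = 1054 N
τ_a = K_W·8F_aD/(πd³) = 1.3279 × 105.21 = 139.71 MPa
τ_m = K_s·8F_mD/(πd³) = 1.1048 × 302.97 = 334.74 MPa
Soderberg: 1/n_f = τ_a/S_se + τ_m/S_sy = 139.71/395 + 334.74/621 = 0.35369 + 0.53903 = 0.89271
n_f = 1/0.89271 = 1.12

1.12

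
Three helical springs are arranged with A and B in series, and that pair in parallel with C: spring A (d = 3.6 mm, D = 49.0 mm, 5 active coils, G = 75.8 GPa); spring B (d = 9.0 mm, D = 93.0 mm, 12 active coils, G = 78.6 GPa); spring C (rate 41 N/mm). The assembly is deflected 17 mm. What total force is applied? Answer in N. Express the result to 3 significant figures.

730 N

k_A = Gd⁴/(8D³N_a) = (75.8×10³)(3.6⁴)/(8·49.0³·5) = 2.7054 N/mm
k_B = Gd⁴/(8D³N_a) = (78.6×10³)(9.0⁴)/(8·93.0³·12) = 6.6784 N/mm
Springs A,B series: k_AB = 1/(1/2.7054+1/6.6784) = 1.9254 N/mm; parallel with C: k_eq = 1.9254+41 = 42.925 N/mm
F = k_eq·δ = 42.925·17 = 729.73 N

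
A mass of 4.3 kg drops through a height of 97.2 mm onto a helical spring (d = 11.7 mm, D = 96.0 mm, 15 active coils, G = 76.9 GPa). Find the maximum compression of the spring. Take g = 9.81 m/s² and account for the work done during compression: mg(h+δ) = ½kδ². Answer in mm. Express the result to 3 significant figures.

k = Gd⁴/(8D³N_a) = (76.9×10³)(11.7⁴)/(8·96.0³·15) = 13.573 N/mm
W = mg = 4.3 × 9.81 = 42.183 N
½kδ² − Wδ − Wh = 0 → δ = (W + √(W² + 2kWh))/k
δ = (42.183 + √(1779.4 + 111303))/13.573 = (42.183 + 336.28)/13.573 = 27.883 mm

27.9 mm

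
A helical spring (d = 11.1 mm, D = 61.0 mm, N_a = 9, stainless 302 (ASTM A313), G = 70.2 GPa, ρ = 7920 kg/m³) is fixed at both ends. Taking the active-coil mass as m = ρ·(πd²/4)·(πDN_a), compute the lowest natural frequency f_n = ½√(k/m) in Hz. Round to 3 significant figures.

111 Hz

k = Gd⁴/(8D³N_a) = (70.2×10³)(11.1⁴)/(8·61.0³·9) = 65.209 N/mm = 65209 N/m
Wire length L = πDN_a = π·61.0·9 = 1724.7 mm
m = ρ·(πd²/4)·L = 7920 × 96.769×10⁻⁶ m² × 1.7247 m = 1.3219 kg
f_n = ½√(k/m) = 0.5·√(65209/1.3219) = 0.5·√(49331) = 111.05 Hz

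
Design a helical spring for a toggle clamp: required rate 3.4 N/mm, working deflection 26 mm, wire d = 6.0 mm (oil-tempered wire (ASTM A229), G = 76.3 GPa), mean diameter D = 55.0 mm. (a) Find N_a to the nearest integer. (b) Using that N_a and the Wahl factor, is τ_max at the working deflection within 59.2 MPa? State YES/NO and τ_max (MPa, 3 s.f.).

N_a = Gd⁴/(8D³k) = (76.3×10³)(6.0⁴)/(8·55.0³·3.4) = 21.85 → N_a = 22
Actual rate k = Gd⁴/(8D³·22) = 3.377 N/mm
Working load F = kδ = 3.377·26 = 87.802 N
C = 55.0/6.0 = 9.1667; K_W = (4C−1)/(4C−4)+0.615/C = 1.1589
τ_max = K_W·8FD/(πd³) = 1.1589·56.931 = 65.979 MPa
τ_max > 59.2 MPa → exceeds allowable

(a) 22 coils; (b) NO, τ_max = 66.0 MPa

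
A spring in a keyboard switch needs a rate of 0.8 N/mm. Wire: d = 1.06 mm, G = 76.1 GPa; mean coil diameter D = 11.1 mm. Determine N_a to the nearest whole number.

11

N_a = Gd⁴/(8D³k) = (76.1×10³ × 1.06⁴)/(8 × 11.1³ × 0.8)
    = 96074.5 / 8752.84 = 10.98 → 11 coils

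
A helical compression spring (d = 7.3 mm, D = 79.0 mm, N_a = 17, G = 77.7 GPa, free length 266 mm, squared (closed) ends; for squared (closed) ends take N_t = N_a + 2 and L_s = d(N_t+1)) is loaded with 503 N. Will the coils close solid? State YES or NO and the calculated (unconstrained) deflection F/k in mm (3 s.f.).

k = Gd⁴/(8D³N_a) = (77.7×10³)(7.3⁴)/(8·79.0³·17) = 3.2907 N/mm
N_t = 19; L_s = 7.3·20 = 146 mm; δ_solid = L₀ − L_s = 266 − 146 = 120 mm
δ = F/k = 503/3.2907 = 152.85 mm
δ ≥ δ_solid → spring goes solid

YES, δ = 153 mm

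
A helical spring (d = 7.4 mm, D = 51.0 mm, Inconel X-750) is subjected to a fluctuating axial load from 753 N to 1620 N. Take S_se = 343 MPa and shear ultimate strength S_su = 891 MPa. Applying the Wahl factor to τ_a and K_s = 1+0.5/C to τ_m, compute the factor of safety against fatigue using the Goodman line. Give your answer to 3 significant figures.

C = D/d = 51.0/7.4 = 6.8919; K_W = (4C−1)/(4C−4)+0.615/C = 1.2165; K_s = 1+0.5/C = 1.0725
F_a = (F_max−F_min)/2 = 433.5 N; F_m = (F_max+F_min)/2 = 1186.5 N
τ_a = K_W·8F_aD/(πd³) = 1.2165 × 138.93 = 169.02 MPa
τ_m = K_s·8F_mD/(πd³) = 1.0725 × 380.26 = 407.85 MPa
Goodman: 1/n_f = τ_a/S_se + τ_m/S_su = 169.02/343 + 407.85/891 = 0.49276 + 0.45774 = 0.9505
n_f = 1/0.9505 = 1.052

1.05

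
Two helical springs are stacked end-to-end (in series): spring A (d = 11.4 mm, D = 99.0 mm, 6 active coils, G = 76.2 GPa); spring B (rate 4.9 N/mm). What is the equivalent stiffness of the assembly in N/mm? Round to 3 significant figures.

k_A = Gd⁴/(8D³N_a) = (76.2×10³)(11.4⁴)/(8·99.0³·6) = 27.633 N/mm
Series: 1/k_eq = 1/27.633 + 1/4.9 = 0.24027; k_eq = 4.162 N/mm

4.16 N/mm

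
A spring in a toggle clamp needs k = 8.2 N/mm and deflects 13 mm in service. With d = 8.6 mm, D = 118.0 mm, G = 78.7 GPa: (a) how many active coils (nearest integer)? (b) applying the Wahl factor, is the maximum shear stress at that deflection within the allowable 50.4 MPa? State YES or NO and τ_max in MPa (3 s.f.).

N_a = Gd⁴/(8D³k) = (78.7×10³)(8.6⁴)/(8·118.0³·8.2) = 3.994 → N_a = 4
Actual rate k = Gd⁴/(8D³·4) = 8.1879 N/mm
Working load F = kδ = 8.1879·13 = 106.44 N
C = 118.0/8.6 = 13.7209; K_W = (4C−1)/(4C−4)+0.615/C = 1.1038
τ_max = K_W·8FD/(πd³) = 1.1038·50.285 = 55.504 MPa
τ_max > 50.4 MPa → exceeds allowable

(a) 4 coils; (b) NO, τ_max = 55.5 MPa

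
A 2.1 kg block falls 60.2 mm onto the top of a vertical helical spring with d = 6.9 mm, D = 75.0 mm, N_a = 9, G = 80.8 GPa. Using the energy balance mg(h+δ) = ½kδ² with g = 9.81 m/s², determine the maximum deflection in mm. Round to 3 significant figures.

k = Gd⁴/(8D³N_a) = (80.8×10³)(6.9⁴)/(8·75.0³·9) = 6.0296 N/mm
W = mg = 2.1 × 9.81 = 20.601 N
½kδ² − Wδ − Wh = 0 → δ = (W + √(W² + 2kWh))/k
δ = (20.601 + √(424.4 + 14955.7))/6.0296 = (20.601 + 124.02)/6.0296 = 23.984 mm

24.0 mm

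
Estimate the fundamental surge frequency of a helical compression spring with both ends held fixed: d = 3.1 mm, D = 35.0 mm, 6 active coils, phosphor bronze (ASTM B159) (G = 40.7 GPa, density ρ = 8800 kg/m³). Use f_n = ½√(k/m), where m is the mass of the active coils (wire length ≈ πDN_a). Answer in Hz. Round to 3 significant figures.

102 Hz

k = Gd⁴/(8D³N_a) = (40.7×10³)(3.1⁴)/(8·35.0³·6) = 1.8264 N/mm = 1826.4 N/m
Wire length L = πDN_a = π·35.0·6 = 659.73 mm
m = ρ·(πd²/4)·L = 8800 × 7.5477×10⁻⁶ m² × 0.65973 m = 0.043819 kg
f_n = ½√(k/m) = 0.5·√(1826.4/0.043819) = 0.5·√(41680) = 102.08 Hz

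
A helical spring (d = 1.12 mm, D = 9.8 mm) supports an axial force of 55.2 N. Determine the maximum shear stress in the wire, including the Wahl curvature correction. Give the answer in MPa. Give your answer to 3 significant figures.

Spring index C = D/d = 9.8/1.12 = 8.7500
K_W = (4C−1)/(4C−4) + 0.615/C = 34.000/31.000 + 0.0703 = 1.1671
τ₀ = 8FD/(πd³) = 8·55.2·9.8/(π·1.12³) = 4327.68/4.4137 = 980.51 MPa
τ_max = K·τ₀ = 1.1671 × 980.51 = 1144.3 MPa

1140 MPa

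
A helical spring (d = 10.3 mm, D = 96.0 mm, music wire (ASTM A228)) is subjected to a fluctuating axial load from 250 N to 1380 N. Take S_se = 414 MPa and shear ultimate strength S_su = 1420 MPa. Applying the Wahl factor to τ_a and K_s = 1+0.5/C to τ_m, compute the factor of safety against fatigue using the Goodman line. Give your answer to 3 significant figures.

C = D/d = 96.0/10.3 = 9.3204; K_W = (4C−1)/(4C−4)+0.615/C = 1.1561; K_s = 1+0.5/C = 1.0536
F_a = (F_max−F_min)/2 = 565 N; F_m = (F_max+F_min)/2 = 815 N
τ_a = K_W·8F_aD/(πd³) = 1.1561 × 126.4 = 146.13 MPa
τ_m = K_s·8F_mD/(πd³) = 1.0536 × 182.33 = 192.11 MPa
Goodman: 1/n_f = τ_a/S_se + τ_m/S_su = 146.13/414 + 192.11/1420 = 0.35298 + 0.13529 = 0.48827
n_f = 1/0.48827 = 2.048

2.05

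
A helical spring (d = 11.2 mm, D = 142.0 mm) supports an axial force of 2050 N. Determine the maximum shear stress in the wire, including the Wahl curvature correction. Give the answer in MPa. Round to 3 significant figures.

587 MPa

Spring index C = D/d = 142.0/11.2 = 12.6786
K_W = (4C−1)/(4C−4) + 0.615/C = 49.714/46.714 + 0.0485 = 1.1127
τ₀ = 8FD/(πd³) = 8·2050·142.0/(π·11.2³) = 2.3288e+06/4413.7 = 527.63 MPa
τ_max = K·τ₀ = 1.1127 × 527.63 = 587.11 MPa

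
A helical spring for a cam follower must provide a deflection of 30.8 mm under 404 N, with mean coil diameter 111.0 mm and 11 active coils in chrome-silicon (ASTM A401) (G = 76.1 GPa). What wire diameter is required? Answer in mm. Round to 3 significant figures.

Required rate k = F/δ = 404/30.8 = 13.117 N/mm
d = (8D³N_a·k / G)^(1/4) = (8·111.0³·11·13.117 / (76.1×10³))^0.25
  = (20744)^0.25 = 12.0012 mm

12.0 mm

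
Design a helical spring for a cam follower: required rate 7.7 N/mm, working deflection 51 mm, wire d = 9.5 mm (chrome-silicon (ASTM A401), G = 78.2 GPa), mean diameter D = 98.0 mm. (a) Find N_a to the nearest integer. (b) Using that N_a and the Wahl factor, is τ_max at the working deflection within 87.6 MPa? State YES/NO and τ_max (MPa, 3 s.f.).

N_a = Gd⁴/(8D³k) = (78.2×10³)(9.5⁴)/(8·98.0³·7.7) = 10.99 → N_a = 11
Actual rate k = Gd⁴/(8D³·11) = 7.6902 N/mm
Working load F = kδ = 7.6902·51 = 392.2 N
C = 98.0/9.5 = 10.3158; K_W = (4C−1)/(4C−4)+0.615/C = 1.1401
τ_max = K_W·8FD/(πd³) = 1.1401·114.16 = 130.15 MPa
τ_max > 87.6 MPa → exceeds allowable

(a) 11 coils; (b) NO, τ_max = 130 MPa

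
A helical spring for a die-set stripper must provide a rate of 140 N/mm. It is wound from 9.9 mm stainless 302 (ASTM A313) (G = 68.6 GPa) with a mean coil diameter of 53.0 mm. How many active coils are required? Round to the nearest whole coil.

4

N_a = Gd⁴/(8D³k) = (68.6×10³ × 9.9⁴)/(8 × 53.0³ × 140)
    = 6.58969e+08 / 1.66742e+08 = 3.952 → 4 coils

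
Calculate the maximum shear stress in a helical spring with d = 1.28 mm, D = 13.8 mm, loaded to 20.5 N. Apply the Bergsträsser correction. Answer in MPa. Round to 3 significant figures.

386 MPa

Spring index C = D/d = 13.8/1.28 = 10.7812
K_B = (4C+2)/(4C−3) = 45.125/40.125 = 1.1246
τ₀ = 8FD/(πd³) = 8·20.5·13.8/(π·1.28³) = 2263.2/6.5884 = 343.51 MPa
τ_max = K·τ₀ = 1.1246 × 343.51 = 386.32 MPa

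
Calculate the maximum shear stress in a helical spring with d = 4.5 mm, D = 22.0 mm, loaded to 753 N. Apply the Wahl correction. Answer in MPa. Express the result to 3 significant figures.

Spring index C = D/d = 22.0/4.5 = 4.8889
K_W = (4C−1)/(4C−4) + 0.615/C = 18.556/15.556 + 0.1258 = 1.3187
τ₀ = 8FD/(πd³) = 8·753·22.0/(π·4.5³) = 132528/286.28 = 462.94 MPa
τ_max = K·τ₀ = 1.3187 × 462.94 = 610.45 MPa

610 MPa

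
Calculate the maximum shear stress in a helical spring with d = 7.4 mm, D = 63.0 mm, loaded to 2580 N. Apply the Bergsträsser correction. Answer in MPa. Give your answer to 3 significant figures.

1190 MPa

Spring index C = D/d = 63.0/7.4 = 8.5135
K_B = (4C+2)/(4C−3) = 36.054/31.054 = 1.1610
τ₀ = 8FD/(πd³) = 8·2580·63.0/(π·7.4³) = 1.30032e+06/1273 = 1021.4 MPa
τ_max = K·τ₀ = 1.1610 × 1021.4 = 1185.9 MPa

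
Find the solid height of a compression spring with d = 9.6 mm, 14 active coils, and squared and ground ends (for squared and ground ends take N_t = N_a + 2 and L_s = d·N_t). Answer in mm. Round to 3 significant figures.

154 mm

squared and ground ends: N_t = N_a + 2 = 14 + 2 = 16
L_s = d·N_t = 9.6 × 16 = 153.6 mm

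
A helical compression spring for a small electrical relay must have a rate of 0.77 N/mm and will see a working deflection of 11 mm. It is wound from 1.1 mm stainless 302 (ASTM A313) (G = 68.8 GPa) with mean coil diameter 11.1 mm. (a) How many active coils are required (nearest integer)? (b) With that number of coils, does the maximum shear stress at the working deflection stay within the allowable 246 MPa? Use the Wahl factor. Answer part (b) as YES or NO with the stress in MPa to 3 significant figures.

N_a = Gd⁴/(8D³k) = (68.8×10³)(1.1⁴)/(8·11.1³·0.77) = 11.96 → N_a = 12
Actual rate k = Gd⁴/(8D³·12) = 0.76722 N/mm
Working load F = kδ = 0.76722·11 = 8.4394 N
C = 11.1/1.1 = 10.0909; K_W = (4C−1)/(4C−4)+0.615/C = 1.1434
τ_max = K_W·8FD/(πd³) = 1.1434·179.22 = 204.93 MPa
τ_max ≤ 246 MPa → acceptable

(a) 12 coils; (b) YES, τ_max = 205 MPa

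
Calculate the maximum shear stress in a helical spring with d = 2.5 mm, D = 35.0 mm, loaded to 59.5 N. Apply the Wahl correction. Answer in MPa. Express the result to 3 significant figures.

374 MPa

Spring index C = D/d = 35.0/2.5 = 14.0000
K_W = (4C−1)/(4C−4) + 0.615/C = 55.000/52.000 + 0.0439 = 1.1016
τ₀ = 8FD/(πd³) = 8·59.5·35.0/(π·2.5³) = 16660/49.087 = 339.39 MPa
τ_max = K·τ₀ = 1.1016 × 339.39 = 373.88 MPa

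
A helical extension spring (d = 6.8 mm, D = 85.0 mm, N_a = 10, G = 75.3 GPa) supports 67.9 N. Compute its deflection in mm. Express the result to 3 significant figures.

k = Gd⁴/(8D³N_a) = (75.3×10³)(6.8⁴)/(8·85.0³·10) = 3.2771 N/mm
δ = F/k = 67.9 / 3.2771 = 20.72 mm

20.7 mm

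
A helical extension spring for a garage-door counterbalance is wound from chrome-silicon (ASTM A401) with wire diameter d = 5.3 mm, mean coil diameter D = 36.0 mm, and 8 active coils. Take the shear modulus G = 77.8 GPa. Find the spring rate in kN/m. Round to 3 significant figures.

k = Gd⁴/(8D³N_a) = (77.8×10³ × 5.3⁴) / (8 × 36.0³ × 8)
  = 6.13879e+07 / 2.98598e+06 = 20.559 N/mm

20.6 kN/m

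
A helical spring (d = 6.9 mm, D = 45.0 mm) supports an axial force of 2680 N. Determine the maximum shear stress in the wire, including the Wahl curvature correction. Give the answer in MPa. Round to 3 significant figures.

1150 MPa

Spring index C = D/d = 45.0/6.9 = 6.5217
K_W = (4C−1)/(4C−4) + 0.615/C = 25.087/22.087 + 0.0943 = 1.2301
τ₀ = 8FD/(πd³) = 8·2680·45.0/(π·6.9³) = 964800/1032 = 934.85 MPa
τ_max = K·τ₀ = 1.2301 × 934.85 = 1150 MPa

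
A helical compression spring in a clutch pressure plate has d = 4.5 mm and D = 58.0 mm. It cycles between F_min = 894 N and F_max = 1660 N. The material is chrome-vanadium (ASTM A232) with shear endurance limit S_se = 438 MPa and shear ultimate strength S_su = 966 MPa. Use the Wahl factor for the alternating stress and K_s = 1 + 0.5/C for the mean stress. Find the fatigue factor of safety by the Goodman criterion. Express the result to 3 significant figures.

C = D/d = 58.0/4.5 = 12.8889; K_W = (4C−1)/(4C−4)+0.615/C = 1.1108; K_s = 1+0.5/C = 1.0388
F_a = (F_max−F_min)/2 = 383 N; F_m = (F_max+F_min)/2 = 1277 N
τ_a = K_W·8F_aD/(πd³) = 1.1108 × 620.77 = 689.55 MPa
τ_m = K_s·8F_mD/(πd³) = 1.0388 × 2069.8 = 2150.1 MPa
Goodman: 1/n_f = τ_a/S_se + τ_m/S_su = 689.55/438 + 2150.1/966 = 1.57431 + 2.22573 = 3.8
n_f = 1/3.8 = 0.2632

0.263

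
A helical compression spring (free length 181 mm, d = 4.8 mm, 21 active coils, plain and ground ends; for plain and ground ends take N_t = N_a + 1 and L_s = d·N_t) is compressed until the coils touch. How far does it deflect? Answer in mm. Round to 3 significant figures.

N_t = 22; L_s = 4.8·22 = 105.6 mm
δ_solid = L₀ − L_s = 181 − 105.6 = 75.4 mm

75.4 mm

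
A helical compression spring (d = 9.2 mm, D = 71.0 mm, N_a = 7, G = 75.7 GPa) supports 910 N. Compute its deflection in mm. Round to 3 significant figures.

33.6 mm

k = Gd⁴/(8D³N_a) = (75.7×10³)(9.2⁴)/(8·71.0³·7) = 27.057 N/mm
δ = F/k = 910 / 27.057 = 33.632 mm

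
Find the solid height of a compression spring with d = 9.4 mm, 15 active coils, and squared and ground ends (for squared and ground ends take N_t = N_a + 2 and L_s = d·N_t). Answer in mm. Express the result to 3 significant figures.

squared and ground ends: N_t = N_a + 2 = 15 + 2 = 17
L_s = d·N_t = 9.4 × 17 = 159.8 mm

160 mm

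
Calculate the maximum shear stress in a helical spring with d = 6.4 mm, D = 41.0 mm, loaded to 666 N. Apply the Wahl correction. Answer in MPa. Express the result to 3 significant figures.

328 MPa

Spring index C = D/d = 41.0/6.4 = 6.4062
K_W = (4C−1)/(4C−4) + 0.615/C = 24.625/21.625 + 0.0960 = 1.2347
τ₀ = 8FD/(πd³) = 8·666·41.0/(π·6.4³) = 218448/823.55 = 265.25 MPa
τ_max = K·τ₀ = 1.2347 × 265.25 = 327.51 MPa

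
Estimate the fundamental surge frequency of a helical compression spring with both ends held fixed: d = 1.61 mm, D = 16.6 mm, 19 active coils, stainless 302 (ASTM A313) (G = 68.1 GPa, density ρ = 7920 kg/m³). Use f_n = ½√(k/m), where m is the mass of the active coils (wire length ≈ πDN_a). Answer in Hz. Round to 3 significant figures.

101 Hz

k = Gd⁴/(8D³N_a) = (68.1×10³)(1.61⁴)/(8·16.6³·19) = 0.65809 N/mm = 658.09 N/m
Wire length L = πDN_a = π·16.6·19 = 990.86 mm
m = ρ·(πd²/4)·L = 7920 × 2.0358×10⁻⁶ m² × 0.99086 m = 0.015976 kg
f_n = ½√(k/m) = 0.5·√(658.09/0.015976) = 0.5·√(41191) = 101.48 Hz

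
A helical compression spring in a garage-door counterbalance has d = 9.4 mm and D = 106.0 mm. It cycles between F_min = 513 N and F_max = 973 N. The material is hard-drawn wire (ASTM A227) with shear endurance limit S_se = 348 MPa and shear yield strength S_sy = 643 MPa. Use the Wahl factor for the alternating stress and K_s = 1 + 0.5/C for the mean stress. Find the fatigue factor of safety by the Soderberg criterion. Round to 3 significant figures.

1.58

C = D/d = 106.0/9.4 = 11.2766; K_W = (4C−1)/(4C−4)+0.615/C = 1.1275; K_s = 1+0.5/C = 1.0443
F_a = (F_max−F_min)/2 = 230 N; F_m = (F_max+F_min)/2 = 743 N
τ_a = K_W·8F_aD/(πd³) = 1.1275 × 74.746 = 84.278 MPa
τ_m = K_s·8F_mD/(πd³) = 1.0443 × 241.46 = 252.17 MPa
Soderberg: 1/n_f = τ_a/S_se + τ_m/S_sy = 84.278/348 + 252.17/643 = 0.24218 + 0.39218 = 0.63436
n_f = 1/0.63436 = 1.576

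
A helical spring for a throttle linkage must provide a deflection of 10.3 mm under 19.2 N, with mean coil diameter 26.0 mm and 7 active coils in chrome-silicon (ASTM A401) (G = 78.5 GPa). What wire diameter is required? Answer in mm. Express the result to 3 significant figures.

2.20 mm

Required rate k = F/δ = 19.2/10.3 = 1.8641 N/mm
d = (8D³N_a·k / G)^(1/4) = (8·26.0³·7·1.8641 / (78.5×10³))^0.25
  = (23.372)^0.25 = 2.1987 mm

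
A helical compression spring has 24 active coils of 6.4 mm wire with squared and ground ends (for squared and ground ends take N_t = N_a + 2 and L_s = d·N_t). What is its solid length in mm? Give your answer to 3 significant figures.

squared and ground ends: N_t = N_a + 2 = 24 + 2 = 26
L_s = d·N_t = 6.4 × 26 = 166.4 mm

166 mm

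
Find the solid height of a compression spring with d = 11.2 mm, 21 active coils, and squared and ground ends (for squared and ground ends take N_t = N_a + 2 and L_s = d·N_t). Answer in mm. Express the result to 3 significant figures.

258 mm

squared and ground ends: N_t = N_a + 2 = 21 + 2 = 23
L_s = d·N_t = 11.2 × 23 = 257.6 mm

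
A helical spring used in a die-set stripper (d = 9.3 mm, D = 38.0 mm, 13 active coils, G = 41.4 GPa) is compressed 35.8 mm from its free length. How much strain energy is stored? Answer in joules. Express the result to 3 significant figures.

k = Gd⁴/(8D³N_a) = (41.4×10³)(9.3⁴)/(8·38.0³·13) = 54.269 N/mm
U = ½kδ² = 0.5 × 54.269 × 35.8² = 34776 N·mm = 34.776 J

34.8 J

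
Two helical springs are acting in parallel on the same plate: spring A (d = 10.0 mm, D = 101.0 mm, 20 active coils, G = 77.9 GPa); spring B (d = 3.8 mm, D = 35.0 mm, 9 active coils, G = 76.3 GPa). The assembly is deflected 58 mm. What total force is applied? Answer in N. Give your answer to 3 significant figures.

573 N

k_A = Gd⁴/(8D³N_a) = (77.9×10³)(10.0⁴)/(8·101.0³·20) = 4.7256 N/mm
k_B = Gd⁴/(8D³N_a) = (76.3×10³)(3.8⁴)/(8·35.0³·9) = 5.1537 N/mm
Parallel: k_eq = 4.7256 + 5.1537 = 9.8793 N/mm
F = k_eq·δ = 9.8793·58 = 573 N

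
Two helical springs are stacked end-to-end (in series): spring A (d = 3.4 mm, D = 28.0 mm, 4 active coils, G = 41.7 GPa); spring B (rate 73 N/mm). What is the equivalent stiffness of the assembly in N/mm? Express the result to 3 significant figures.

7.16 N/mm

k_A = Gd⁴/(8D³N_a) = (41.7×10³)(3.4⁴)/(8·28.0³·4) = 7.9328 N/mm
Series: 1/k_eq = 1/7.9328 + 1/73 = 0.13976; k_eq = 7.1553 N/mm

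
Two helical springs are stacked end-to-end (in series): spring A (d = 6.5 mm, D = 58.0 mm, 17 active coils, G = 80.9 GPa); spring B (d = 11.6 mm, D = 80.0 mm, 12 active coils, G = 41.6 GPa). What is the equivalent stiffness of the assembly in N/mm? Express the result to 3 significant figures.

k_A = Gd⁴/(8D³N_a) = (80.9×10³)(6.5⁴)/(8·58.0³·17) = 5.4423 N/mm
k_B = Gd⁴/(8D³N_a) = (41.6×10³)(11.6⁴)/(8·80.0³·12) = 15.324 N/mm
Series: 1/k_eq = 1/5.4423 + 1/15.324 = 0.249; k_eq = 4.016 N/mm

4.02 N/mm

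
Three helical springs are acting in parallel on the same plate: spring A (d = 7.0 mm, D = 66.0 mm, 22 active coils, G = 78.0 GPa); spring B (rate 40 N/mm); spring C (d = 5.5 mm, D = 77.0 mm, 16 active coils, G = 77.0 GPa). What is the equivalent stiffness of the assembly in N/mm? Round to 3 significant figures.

k_A = Gd⁴/(8D³N_a) = (78.0×10³)(7.0⁴)/(8·66.0³·22) = 3.7012 N/mm
k_C = Gd⁴/(8D³N_a) = (77.0×10³)(5.5⁴)/(8·77.0³·16) = 1.2058 N/mm
Parallel: k_eq = 3.7012 + 40 + 1.2058 = 44.907 N/mm

44.9 N/mm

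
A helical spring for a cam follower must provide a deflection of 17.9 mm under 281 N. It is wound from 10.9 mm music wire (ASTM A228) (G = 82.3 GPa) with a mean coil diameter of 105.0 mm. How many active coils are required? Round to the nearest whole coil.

8

Required rate k = F/δ = 281/17.9 = 15.698 N/mm
N_a = Gd⁴/(8D³k) = (82.3×10³ × 10.9⁴)/(8 × 105.0³ × 15.698)
    = 1.16173e+09 / 1.45382e+08 = 7.991 → 8 coils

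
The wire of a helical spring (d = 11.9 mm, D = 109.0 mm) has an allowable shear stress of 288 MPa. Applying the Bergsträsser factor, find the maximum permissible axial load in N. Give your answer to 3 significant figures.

C = D/d = 109.0/11.9 = 9.1597
K_B = (4C+2)/(4C−3) = 38.639/33.639 = 1.1486
τ_max = K·8FD/(πd³) → F_max = τ_allow·πd³/(8DK)
F_max = 288·π·11.9³/(8·109.0·1.1486) = 1.5247e+06/1001.6 = 1522.2 N

1520 N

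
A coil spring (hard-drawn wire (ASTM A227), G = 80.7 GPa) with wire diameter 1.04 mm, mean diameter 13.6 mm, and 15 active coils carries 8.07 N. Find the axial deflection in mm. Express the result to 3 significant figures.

k = Gd⁴/(8D³N_a) = (80.7×10³)(1.04⁴)/(8·13.6³·15) = 0.31276 N/mm
δ = F/k = 8.07 / 0.31276 = 25.803 mm

25.8 mm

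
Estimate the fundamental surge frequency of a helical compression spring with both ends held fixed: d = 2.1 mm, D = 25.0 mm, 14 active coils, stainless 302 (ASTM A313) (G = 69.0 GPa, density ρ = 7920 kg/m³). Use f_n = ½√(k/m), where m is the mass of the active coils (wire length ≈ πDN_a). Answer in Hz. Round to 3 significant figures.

79.7 Hz

k = Gd⁴/(8D³N_a) = (69.0×10³)(2.1⁴)/(8·25.0³·14) = 0.76681 N/mm = 766.81 N/m
Wire length L = πDN_a = π·25.0·14 = 1099.6 mm
m = ρ·(πd²/4)·L = 7920 × 3.4636×10⁻⁶ m² × 1.0996 m = 0.030163 kg
f_n = ½√(k/m) = 0.5·√(766.81/0.030163) = 0.5·√(25422) = 79.722 Hz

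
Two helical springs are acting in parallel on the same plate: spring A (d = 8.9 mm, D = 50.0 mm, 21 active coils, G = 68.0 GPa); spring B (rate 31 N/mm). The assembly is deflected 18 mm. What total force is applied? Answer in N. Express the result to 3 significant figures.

k_A = Gd⁴/(8D³N_a) = (68.0×10³)(8.9⁴)/(8·50.0³·21) = 20.317 N/mm
Parallel: k_eq = 20.317 + 31 = 51.317 N/mm
F = k_eq·δ = 51.317·18 = 923.7 N

924 N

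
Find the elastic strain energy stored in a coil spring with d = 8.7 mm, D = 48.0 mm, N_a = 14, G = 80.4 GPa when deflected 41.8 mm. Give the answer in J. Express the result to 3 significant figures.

32.5 J

k = Gd⁴/(8D³N_a) = (80.4×10³)(8.7⁴)/(8·48.0³·14) = 37.187 N/mm
U = ½kδ² = 0.5 × 37.187 × 41.8² = 32487 N·mm = 32.487 J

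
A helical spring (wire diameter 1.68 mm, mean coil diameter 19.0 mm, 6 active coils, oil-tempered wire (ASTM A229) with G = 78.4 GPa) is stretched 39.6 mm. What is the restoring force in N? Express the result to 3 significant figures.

75.1 N

k = Gd⁴/(8D³N_a) = (78.4×10³)(1.68⁴)/(8·19.0³·6) = 1.8969 N/mm
F = k·δ = 1.8969 × 39.6 = 75.118 N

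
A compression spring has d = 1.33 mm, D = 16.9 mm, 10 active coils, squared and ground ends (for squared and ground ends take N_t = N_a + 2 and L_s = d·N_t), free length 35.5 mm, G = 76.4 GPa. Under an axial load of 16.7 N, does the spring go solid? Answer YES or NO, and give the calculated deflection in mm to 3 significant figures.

YES, δ = 27.0 mm

k = Gd⁴/(8D³N_a) = (76.4×10³)(1.33⁴)/(8·16.9³·10) = 0.61908 N/mm
N_t = 12; L_s = 1.33·12 = 15.96 mm; δ_solid = L₀ − L_s = 35.5 − 15.96 = 19.54 mm
δ = F/k = 16.7/0.61908 = 26.975 mm
δ ≥ δ_solid → spring goes solid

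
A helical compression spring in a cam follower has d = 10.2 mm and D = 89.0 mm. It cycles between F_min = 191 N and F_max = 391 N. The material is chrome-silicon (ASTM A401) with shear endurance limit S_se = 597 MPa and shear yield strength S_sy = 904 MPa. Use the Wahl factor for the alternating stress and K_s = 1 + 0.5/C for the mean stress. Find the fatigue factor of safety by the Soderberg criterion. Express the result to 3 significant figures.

8.74

C = D/d = 89.0/10.2 = 8.7255; K_W = (4C−1)/(4C−4)+0.615/C = 1.1676; K_s = 1+0.5/C = 1.0573
F_a = (F_max−F_min)/2 = 100 N; F_m = (F_max+F_min)/2 = 291 N
τ_a = K_W·8F_aD/(πd³) = 1.1676 × 21.356 = 24.935 MPa
τ_m = K_s·8F_mD/(πd³) = 1.0573 × 62.147 = 65.709 MPa
Soderberg: 1/n_f = τ_a/S_se + τ_m/S_sy = 24.935/597 + 65.709/904 = 0.04177 + 0.07269 = 0.11445
n_f = 1/0.11445 = 8.737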